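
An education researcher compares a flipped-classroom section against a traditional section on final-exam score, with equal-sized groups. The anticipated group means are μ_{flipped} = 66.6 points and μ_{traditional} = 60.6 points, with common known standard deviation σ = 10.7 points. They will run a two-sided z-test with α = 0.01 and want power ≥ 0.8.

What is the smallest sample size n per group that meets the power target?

n = 75 per group

Standardized effect: d = |μ_{flipped} − μ_{traditional}| / σ = |66.6 − 60.6| / 10.7 = 0.5607
For power 0.8 need Φ(δ − z_{0.005}) = 0.8, so δ = z_{0.005} + z_{0.20} = 2.576 + 0.842 = 3.417.
(For δ > 0 the lower-tail rejection region contributes negligibly to power, so the one-term inversion is standard.)
δ = d·√(n/2) ⇒ n = 2(δ/d)² = 2 × (3.417 / 0.5607)² = 74.28.
Rounding up, n = 75 per group.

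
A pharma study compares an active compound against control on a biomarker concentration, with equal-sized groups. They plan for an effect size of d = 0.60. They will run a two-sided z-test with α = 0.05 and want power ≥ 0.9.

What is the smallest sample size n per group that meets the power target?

Set Φ(δ − 1.960) = 0.9; then δ − 1.960 = Φ⁻¹(0.9) = 1.282, giving δ = 3.242.
(Ignoring the negligible lower-tail rejection probability gives the usual closed-form inversion.)
δ = d·√(n/2) ⇒ n = 2(δ/d)² = 2 × (3.242 / 0.60)² = 58.37.
Rounding up, n = 59 per group.

n = 59 per group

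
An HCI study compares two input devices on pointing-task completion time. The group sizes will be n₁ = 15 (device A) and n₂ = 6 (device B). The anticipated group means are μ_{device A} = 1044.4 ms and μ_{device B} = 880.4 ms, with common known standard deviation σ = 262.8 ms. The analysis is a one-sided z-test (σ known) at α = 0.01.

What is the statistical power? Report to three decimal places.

Standardized effect: d = |μ_{device A} − μ_{device B}| / σ = |1044.4 − 880.4| / 262.8 = 0.6240
Noncentrality parameter: δ = d / √(1/n₁ + 1/n₂) = 0.6240 / √(1/15 + 1/6) = 1.2919
Critical value for a one-sided test at α = 0.01: z_α = 2.326.
Power = Φ(δ − 2.326) = Φ(-1.034) = 0.1505.

Power ≈ 0.150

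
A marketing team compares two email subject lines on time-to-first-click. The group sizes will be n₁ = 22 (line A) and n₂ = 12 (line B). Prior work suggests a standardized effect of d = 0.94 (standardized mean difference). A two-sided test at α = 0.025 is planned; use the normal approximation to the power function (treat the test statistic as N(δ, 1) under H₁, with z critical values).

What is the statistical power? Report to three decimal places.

Power ≈ 0.647

Noncentrality parameter: δ = d / √(1/n₁ + 1/n₂) = 0.94 / √(1/22 + 1/12) = 2.6193
Critical value for a two-sided test at α = 0.025: z_{α/2} = 2.241.
Power = Φ(δ − 2.241) + Φ(−δ − 2.241) = Φ(0.378) + Φ(-4.861) = 0.6473 + 0.0000 = 0.6473.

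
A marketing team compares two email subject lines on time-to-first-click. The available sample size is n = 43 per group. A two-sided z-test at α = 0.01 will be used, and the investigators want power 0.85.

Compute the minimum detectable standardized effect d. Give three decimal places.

Required noncentrality: δ = z_{0.005} + z_{0.15} = 2.576 + 1.036 = 3.612.
(The second rejection-region term Φ(−δ − z_{α/2}) is negligible and dropped.)
δ = d·√(n/2) ⇒ d = δ/√(n/2) = 3.612/√(43/2) = 0.7790.

d ≈ 0.779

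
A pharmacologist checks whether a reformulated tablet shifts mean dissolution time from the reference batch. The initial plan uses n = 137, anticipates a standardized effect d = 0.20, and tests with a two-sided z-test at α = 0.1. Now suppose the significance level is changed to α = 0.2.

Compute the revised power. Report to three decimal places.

Power ≈ 0.855

δ = d·√n = 0.20 × √137 = 2.3409 (unchanged). New critical value: z_{0.1} = 1.282.
Revised power = Φ(δ − 1.282) + Φ(−δ − 1.282) = Φ(1.059) + Φ(-3.622) = 0.8553 + 0.0001 = 0.8554.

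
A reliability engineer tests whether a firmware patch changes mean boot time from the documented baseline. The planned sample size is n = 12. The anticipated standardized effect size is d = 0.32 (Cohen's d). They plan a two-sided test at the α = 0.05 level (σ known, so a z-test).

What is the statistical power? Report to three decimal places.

Noncentrality parameter: δ = d·√n = 0.32 × √12 = 1.1085
Two-sided α = 0.05 → critical value z_{0.025} = 1.960.
Power = Φ(δ − 1.960) + Φ(−δ − 1.960) = Φ(-0.851) + Φ(-3.068) = 0.1973 + 0.0011 = 0.1983.

Power ≈ 0.198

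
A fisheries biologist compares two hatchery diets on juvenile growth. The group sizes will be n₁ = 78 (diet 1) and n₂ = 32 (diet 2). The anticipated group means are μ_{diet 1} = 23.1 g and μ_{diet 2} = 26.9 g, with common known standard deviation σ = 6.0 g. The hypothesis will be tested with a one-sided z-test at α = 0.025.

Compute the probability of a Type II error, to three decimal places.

Standardized effect: d = |μ_{diet 1} − μ_{diet 2}| / σ = |23.1 − 26.9| / 6.0 = 0.6333
Noncentrality parameter: δ = d / √(1/n₁ + 1/n₂) = 0.6333 / √(1/78 + 1/32) = 3.0169
One-sided α = 0.025 → critical value z_{0.025} = 1.960.
Power = Φ(δ − 1.960) = Φ(1.057) = 0.8547.
Type II error: β = 1 − power = 1 − 0.8547 = 0.1453.

β ≈ 0.145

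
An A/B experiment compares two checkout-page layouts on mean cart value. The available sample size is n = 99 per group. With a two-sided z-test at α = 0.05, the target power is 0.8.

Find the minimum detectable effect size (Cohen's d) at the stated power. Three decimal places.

Need Φ(δ − 1.960) = 0.8, so δ = 1.960 + 0.842 = 2.802.
(The second rejection-region term Φ(−δ − z_{α/2}) is negligible and dropped.)
δ = d·√(n/2) ⇒ d = δ/√(n/2) = 2.802/√(99/2) = 0.3982.

d ≈ 0.398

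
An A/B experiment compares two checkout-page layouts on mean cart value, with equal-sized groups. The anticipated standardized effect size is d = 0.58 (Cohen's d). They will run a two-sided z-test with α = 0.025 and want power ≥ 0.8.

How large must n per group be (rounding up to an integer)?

n = 57 per group

For power 0.8 need Φ(δ − z_{0.0125}) = 0.8, so δ = z_{0.0125} + z_{0.20} = 2.241 + 0.842 = 3.083.
(The Φ(−δ − z_{α/2}) term is vanishingly small for δ > 0 and is dropped in the standard sample-size formula.)
δ = d·√(n/2) ⇒ n = 2(δ/d)² = 2 × (3.083 / 0.58)² = 56.51.
Rounding up, n = 57 per group.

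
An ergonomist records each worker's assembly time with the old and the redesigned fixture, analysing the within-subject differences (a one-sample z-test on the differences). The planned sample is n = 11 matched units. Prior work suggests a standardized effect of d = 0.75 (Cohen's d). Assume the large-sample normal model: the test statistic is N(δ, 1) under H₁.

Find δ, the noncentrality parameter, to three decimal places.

The noncentrality parameter scales effect size by the design's sample-size factor: δ = d·√n = 0.75 × √11 = 2.4875

δ ≈ 2.487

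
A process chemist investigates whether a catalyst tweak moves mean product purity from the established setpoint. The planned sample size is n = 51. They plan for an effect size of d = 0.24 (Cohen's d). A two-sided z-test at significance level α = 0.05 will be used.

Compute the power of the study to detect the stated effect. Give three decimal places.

Power ≈ 0.403

Noncentrality parameter: δ = d·√n = 0.24 × √51 = 1.7139
Two-sided α = 0.05 → critical value z_{0.025} = 1.960.
Power = Φ(δ − 1.960) + Φ(−δ − 1.960) = Φ(-0.246) + Φ(-3.674) = 0.4028 + 0.0001 = 0.4030.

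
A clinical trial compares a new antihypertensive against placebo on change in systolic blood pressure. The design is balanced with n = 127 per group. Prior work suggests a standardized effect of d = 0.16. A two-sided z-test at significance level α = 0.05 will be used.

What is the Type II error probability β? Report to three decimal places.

Noncentrality parameter: δ = d·√(n/2) = 0.16 × √(127/2) = 1.2750
Two-sided α = 0.05 → critical value z_{0.025} = 1.960.
Power = Φ(δ − 1.960) + Φ(−δ − 1.960) = Φ(-0.685) + Φ(-3.235) = 0.2467 + 0.0006 = 0.2473.
Type II error: β = 1 − power = 1 − 0.2473 = 0.7527.

β ≈ 0.753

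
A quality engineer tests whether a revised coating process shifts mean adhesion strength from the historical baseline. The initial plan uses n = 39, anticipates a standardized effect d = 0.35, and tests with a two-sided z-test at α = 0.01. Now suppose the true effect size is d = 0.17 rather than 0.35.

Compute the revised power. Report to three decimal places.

With d = 0.17: δ = d·√n = 0.17 × √39 = 1.0616. Critical value z_{0.005} = 2.576.
Revised power = Φ(δ − 2.576) + Φ(−δ − 2.576) = Φ(-1.514) + Φ(-3.637) = 0.0650 + 0.0001 = 0.0651.

Power ≈ 0.065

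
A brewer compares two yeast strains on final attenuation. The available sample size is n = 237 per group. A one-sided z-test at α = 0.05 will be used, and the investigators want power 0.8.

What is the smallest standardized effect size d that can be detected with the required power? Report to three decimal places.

Need Φ(δ − 1.645) = 0.8, so δ = 1.645 + 0.842 = 2.486.
δ = d·√(n/2) ⇒ d = δ/√(n/2) = 2.486/√(237/2) = 0.2284.

d ≈ 0.228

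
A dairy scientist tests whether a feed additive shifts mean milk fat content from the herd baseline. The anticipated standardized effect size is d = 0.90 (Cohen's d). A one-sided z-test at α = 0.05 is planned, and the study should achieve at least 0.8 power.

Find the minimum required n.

Set Φ(δ − 1.645) = 0.8; then δ − 1.645 = Φ⁻¹(0.8) = 0.842, giving δ = 2.486.
δ = d·√n ⇒ n = (δ/d)² = (2.486 / 0.90)² = 7.63.
Rounding up, n = 8.

n = 8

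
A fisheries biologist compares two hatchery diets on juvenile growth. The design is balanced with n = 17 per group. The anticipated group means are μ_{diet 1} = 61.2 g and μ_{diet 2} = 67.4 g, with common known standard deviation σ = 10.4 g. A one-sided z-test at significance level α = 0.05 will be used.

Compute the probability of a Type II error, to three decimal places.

β ≈ 0.463

Standardized effect: d = |μ_{diet 1} − μ_{diet 2}| / σ = |61.2 − 67.4| / 10.4 = 0.5962
Noncentrality parameter: δ = d·√(n/2) = 0.5962 × √(17/2) = 1.7381
One-sided α = 0.05 → critical value z_{0.05} = 1.645.
Power = Φ(δ − 1.645) = Φ(0.093) = 0.5371.
Type II error: β = 1 − power = 1 − 0.5371 = 0.4629.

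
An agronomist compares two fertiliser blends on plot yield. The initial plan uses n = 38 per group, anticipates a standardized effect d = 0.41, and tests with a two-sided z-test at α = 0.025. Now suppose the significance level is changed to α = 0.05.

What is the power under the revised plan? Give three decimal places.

δ = d·√(n/2) = 0.41 × √(38/2) = 1.7871 (unchanged). New critical value: z_{0.025} = 1.960.
Revised power = Φ(δ − 1.960) + Φ(−δ − 1.960) = Φ(-0.173) + Φ(-3.747) = 0.4314 + 0.0001 = 0.4315.

Power ≈ 0.431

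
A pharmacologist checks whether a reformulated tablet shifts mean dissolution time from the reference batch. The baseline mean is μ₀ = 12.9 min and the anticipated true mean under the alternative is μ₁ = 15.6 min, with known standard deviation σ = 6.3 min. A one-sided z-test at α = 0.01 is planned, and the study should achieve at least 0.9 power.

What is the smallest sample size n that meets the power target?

n = 71

Standardized effect: d = |μ₁ − μ₀| / σ = |15.6 − 12.9| / 6.3 = 0.4286
For power 0.9 need Φ(δ − z_{0.01}) = 0.9, so δ = z_{0.01} + z_{0.10} = 2.326 + 1.282 = 3.608.
δ = d·√n ⇒ n = (δ/d)² = (3.608 / 0.4286)² = 70.87.
Round up to the next whole unit.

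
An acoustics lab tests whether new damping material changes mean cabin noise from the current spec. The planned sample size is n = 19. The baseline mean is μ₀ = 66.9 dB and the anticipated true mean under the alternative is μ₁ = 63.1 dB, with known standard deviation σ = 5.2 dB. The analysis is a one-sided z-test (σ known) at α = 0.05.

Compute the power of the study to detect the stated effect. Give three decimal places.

Standardized effect: d = |μ₁ − μ₀| / σ = |63.1 − 66.9| / 5.2 = 0.7308
Noncentrality parameter: δ = d·√n = 0.7308 × √19 = 3.1853
Critical value for a one-sided test at α = 0.05: z_α = 1.645.
Power = P(Z > 1.645 − δ) = Φ(1.540) = 0.9383.

Power ≈ 0.938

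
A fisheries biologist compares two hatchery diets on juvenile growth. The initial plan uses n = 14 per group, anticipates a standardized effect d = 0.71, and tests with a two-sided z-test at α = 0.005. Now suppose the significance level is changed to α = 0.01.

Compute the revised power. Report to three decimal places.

Power ≈ 0.243

δ = d·√(n/2) = 0.71 × √(14/2) = 1.8785 (unchanged). New critical value: z_{0.005} = 2.576.
Revised power = Φ(δ − 2.576) + Φ(−δ − 2.576) = Φ(-0.697) + Φ(-4.454) = 0.2428 + 0.0000 = 0.2428.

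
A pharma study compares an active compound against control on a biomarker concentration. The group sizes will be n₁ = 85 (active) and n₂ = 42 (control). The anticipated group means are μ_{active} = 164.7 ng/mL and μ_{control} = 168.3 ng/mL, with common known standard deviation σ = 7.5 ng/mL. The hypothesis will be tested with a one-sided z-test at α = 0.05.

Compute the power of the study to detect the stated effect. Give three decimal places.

Standardized effect: d = |μ_{active} − μ_{control}| / σ = |164.7 − 168.3| / 7.5 = 0.4800
Noncentrality parameter: δ = d / √(1/n₁ + 1/n₂) = 0.4800 / √(1/85 + 1/42) = 2.5449
One-sided α = 0.05 → critical value z_{0.05} = 1.645.
Power = Φ(δ − 1.645) = Φ(0.900) = 0.8160.

Power ≈ 0.816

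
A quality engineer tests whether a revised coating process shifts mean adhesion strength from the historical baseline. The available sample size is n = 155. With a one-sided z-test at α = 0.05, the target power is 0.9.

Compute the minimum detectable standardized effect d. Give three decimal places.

d ≈ 0.235

Need Φ(δ − 1.645) = 0.9, so δ = 1.645 + 1.282 = 2.926.
δ = d·√n ⇒ d = δ/√n = 2.926/√155 = 0.2351.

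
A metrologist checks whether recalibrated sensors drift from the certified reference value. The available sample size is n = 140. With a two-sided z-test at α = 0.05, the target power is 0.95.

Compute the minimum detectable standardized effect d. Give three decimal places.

Required noncentrality: δ = z_{0.025} + z_{0.05} = 1.960 + 1.645 = 3.605.
(Lower-tail contribution to power is negligible for δ > 0.)
δ = d·√n ⇒ d = δ/√n = 3.605/√140 = 0.3047.

d ≈ 0.305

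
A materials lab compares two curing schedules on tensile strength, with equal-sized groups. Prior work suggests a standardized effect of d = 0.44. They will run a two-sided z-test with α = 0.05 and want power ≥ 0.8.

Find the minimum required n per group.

For power 0.8 need Φ(δ − z_{0.025}) = 0.8, so δ = z_{0.025} + z_{0.20} = 1.960 + 0.842 = 2.802.
(The Φ(−δ − z_{α/2}) term is vanishingly small for δ > 0 and is dropped in the standard sample-size formula.)
δ = d·√(n/2) ⇒ n = 2(δ/d)² = 2 × (2.802 / 0.44)² = 81.08.
Rounding up, n = 82 per group.

n = 82 per group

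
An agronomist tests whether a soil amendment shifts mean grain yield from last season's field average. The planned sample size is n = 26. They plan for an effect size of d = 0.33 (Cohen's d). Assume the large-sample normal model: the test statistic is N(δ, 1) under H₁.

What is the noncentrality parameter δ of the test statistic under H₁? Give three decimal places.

The noncentrality parameter scales effect size by the design's sample-size factor: δ = d·√n = 0.33 × √26 = 1.6827

δ ≈ 1.683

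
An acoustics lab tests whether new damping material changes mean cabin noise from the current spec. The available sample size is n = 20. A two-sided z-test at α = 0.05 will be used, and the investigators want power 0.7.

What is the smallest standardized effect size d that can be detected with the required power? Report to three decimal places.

d ≈ 0.556

Required noncentrality: δ = z_{0.025} + z_{0.30} = 1.960 + 0.524 = 2.484.
(Lower-tail contribution to power is negligible for δ > 0.)
δ = d·√n ⇒ d = δ/√n = 2.484/√20 = 0.5555.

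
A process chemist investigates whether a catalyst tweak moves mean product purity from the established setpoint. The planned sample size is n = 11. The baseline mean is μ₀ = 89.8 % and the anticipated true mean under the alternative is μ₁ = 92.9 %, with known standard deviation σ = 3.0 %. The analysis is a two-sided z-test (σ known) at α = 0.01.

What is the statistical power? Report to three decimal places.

Standardized effect: d = |μ₁ − μ₀| / σ = |92.9 − 89.8| / 3.0 = 1.0333
Noncentrality parameter: δ = d·√n = 1.0333 × √11 = 3.4272
Two-sided α = 0.01 → critical value z_{0.005} = 2.576.
Power = Φ(δ − 2.576) + Φ(−δ − 2.576) = Φ(0.851) + Φ(-6.003) = 0.8027 + 0.0000 = 0.8027.

Power ≈ 0.803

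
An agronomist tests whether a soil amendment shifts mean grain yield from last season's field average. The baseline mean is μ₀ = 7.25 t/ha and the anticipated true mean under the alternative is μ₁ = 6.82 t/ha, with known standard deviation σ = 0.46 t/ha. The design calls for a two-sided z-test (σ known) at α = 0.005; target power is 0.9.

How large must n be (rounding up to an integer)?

n = 20

Standardized effect: d = |μ₁ − μ₀| / σ = |6.82 − 7.25| / 0.46 = 0.9348
For power 0.9 need Φ(δ − z_{0.0025}) = 0.9, so δ = z_{0.0025} + z_{0.10} = 2.807 + 1.282 = 4.089.
(For δ > 0 the lower-tail rejection region contributes negligibly to power, so the one-term inversion is standard.)
δ = d·√n ⇒ n = (δ/d)² = (4.089 / 0.9348)² = 19.13.
Round up to the next whole unit.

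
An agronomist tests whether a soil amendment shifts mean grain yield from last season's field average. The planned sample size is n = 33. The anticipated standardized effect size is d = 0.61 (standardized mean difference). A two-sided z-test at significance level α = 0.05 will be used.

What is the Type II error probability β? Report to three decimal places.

Noncentrality parameter: δ = d·√n = 0.61 × √33 = 3.5042
Two-sided α = 0.05 → critical value z_{0.025} = 1.960.
Power = Φ(δ − 1.960) + Φ(−δ − 1.960) = Φ(1.544) + Φ(-5.464) = 0.9387 + 0.0000 = 0.9387.
Type II error: β = 1 − power = 1 − 0.9387 = 0.0613.

β ≈ 0.061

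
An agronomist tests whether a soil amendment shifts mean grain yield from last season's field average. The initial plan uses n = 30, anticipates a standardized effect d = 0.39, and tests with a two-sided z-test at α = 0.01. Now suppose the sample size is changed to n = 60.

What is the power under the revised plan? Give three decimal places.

Power ≈ 0.672

With n = 60: δ = d·√n = 0.39 × √60 = 3.0209. Critical value z_{0.005} = 2.576.
Revised power = Φ(δ − 2.576) + Φ(−δ − 2.576) = Φ(0.445) + Φ(-5.597) = 0.6719 + 0.0000 = 0.6719.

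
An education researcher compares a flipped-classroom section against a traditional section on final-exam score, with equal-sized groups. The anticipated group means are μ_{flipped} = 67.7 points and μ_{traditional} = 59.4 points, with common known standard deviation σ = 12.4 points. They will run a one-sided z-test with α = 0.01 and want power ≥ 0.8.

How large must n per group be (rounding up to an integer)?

n = 45 per group

Standardized effect: d = |μ_{flipped} − μ_{traditional}| / σ = |67.7 − 59.4| / 12.4 = 0.6694
For power 0.8 need Φ(δ − z_{0.01}) = 0.8, so δ = z_{0.01} + z_{0.20} = 2.326 + 0.842 = 3.168.
δ = d·√(n/2) ⇒ n = 2(δ/d)² = 2 × (3.168 / 0.6694)² = 44.80.
Rounding up, n = 45 per group.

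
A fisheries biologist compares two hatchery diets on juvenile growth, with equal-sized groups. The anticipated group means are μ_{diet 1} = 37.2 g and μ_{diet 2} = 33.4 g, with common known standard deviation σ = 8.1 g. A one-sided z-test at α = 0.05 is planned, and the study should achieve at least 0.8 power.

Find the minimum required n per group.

n = 57 per group

Standardized effect: d = |μ_{diet 1} − μ_{diet 2}| / σ = |37.2 − 33.4| / 8.1 = 0.4691
For power 0.8 need Φ(δ − z_{0.05}) = 0.8, so δ = z_{0.05} + z_{0.20} = 1.645 + 0.842 = 2.486.
δ = d·√(n/2) ⇒ n = 2(δ/d)² = 2 × (2.486 / 0.4691)² = 56.18.
Round up to the next whole unit.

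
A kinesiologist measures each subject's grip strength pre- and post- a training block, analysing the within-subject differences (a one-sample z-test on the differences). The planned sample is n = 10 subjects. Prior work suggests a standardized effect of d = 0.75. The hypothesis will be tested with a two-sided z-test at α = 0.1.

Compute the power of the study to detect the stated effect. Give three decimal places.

Noncentrality parameter: δ = d·√n = 0.75 × √10 = 2.3717
Critical value for a two-sided test at α = 0.1: z_{α/2} = 1.645.
Power = Φ(δ − 1.645) + Φ(−δ − 1.645) = Φ(0.727) + Φ(-4.017) = 0.7663 + 0.0000 = 0.7664.

Power ≈ 0.766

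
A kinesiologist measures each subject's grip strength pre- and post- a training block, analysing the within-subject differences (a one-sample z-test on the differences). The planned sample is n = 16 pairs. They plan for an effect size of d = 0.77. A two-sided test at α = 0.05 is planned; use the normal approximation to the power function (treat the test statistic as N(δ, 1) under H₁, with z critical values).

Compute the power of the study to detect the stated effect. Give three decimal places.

Noncentrality parameter: δ = d·√n = 0.77 × √16 = 3.0800
Critical value for a two-sided test at α = 0.05: z_{α/2} = 1.960.
Power = Φ(δ − 1.960) + Φ(−δ − 1.960) = Φ(1.120) + Φ(-5.040) = 0.8687 + 0.0000 = 0.8687.

Power ≈ 0.869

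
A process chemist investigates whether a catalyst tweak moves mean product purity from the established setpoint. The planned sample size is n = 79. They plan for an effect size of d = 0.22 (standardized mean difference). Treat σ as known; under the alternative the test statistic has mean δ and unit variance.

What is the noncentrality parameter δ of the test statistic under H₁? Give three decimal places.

δ = d·√n = 0.22 × √79 = 1.9554

δ ≈ 1.955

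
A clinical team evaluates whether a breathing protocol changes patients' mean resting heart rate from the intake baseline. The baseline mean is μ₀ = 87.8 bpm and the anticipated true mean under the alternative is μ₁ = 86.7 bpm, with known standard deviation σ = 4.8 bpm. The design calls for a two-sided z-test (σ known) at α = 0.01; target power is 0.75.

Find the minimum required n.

Standardized effect: d = |μ₁ − μ₀| / σ = |86.7 − 87.8| / 4.8 = 0.2292
For power 0.75 need Φ(δ − z_{0.005}) = 0.75, so δ = z_{0.005} + z_{0.25} = 2.576 + 0.674 = 3.250.
(Ignoring the negligible lower-tail rejection probability gives the usual closed-form inversion.)
δ = d·√n ⇒ n = (δ/d)² = (3.250 / 0.2292)² = 201.16.
Round up to the next whole unit.

n = 202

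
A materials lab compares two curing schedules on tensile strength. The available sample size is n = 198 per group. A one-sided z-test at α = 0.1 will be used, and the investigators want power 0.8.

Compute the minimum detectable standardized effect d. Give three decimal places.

Need Φ(δ − 1.282) = 0.8, so δ = 1.282 + 0.842 = 2.123.
δ = d·√(n/2) ⇒ d = δ/√(n/2) = 2.123/√(198/2) = 0.2134.

d ≈ 0.213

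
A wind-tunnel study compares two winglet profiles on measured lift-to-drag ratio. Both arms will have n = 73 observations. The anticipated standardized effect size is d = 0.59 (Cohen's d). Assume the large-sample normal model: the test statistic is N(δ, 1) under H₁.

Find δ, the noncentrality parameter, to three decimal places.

δ ≈ 3.564

δ = d·√(n/2) = 0.59 × √(73/2) = 3.5645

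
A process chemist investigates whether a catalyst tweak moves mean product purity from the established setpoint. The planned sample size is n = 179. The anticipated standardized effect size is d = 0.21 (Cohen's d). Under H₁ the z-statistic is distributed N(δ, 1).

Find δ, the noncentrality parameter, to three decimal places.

δ = d·√n = 0.21 × √179 = 2.8096

δ ≈ 2.810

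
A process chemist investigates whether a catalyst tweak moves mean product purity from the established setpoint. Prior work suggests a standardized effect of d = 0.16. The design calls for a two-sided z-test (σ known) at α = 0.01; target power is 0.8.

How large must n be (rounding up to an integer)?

For power 0.8 need Φ(δ − z_{0.005}) = 0.8, so δ = z_{0.005} + z_{0.20} = 2.576 + 0.842 = 3.417.
(The Φ(−δ − z_{α/2}) term is vanishingly small for δ > 0 and is dropped in the standard sample-size formula.)
δ = d·√n ⇒ n = (δ/d)² = (3.417 / 0.16)² = 456.21.
Round up to the next whole unit.

n = 457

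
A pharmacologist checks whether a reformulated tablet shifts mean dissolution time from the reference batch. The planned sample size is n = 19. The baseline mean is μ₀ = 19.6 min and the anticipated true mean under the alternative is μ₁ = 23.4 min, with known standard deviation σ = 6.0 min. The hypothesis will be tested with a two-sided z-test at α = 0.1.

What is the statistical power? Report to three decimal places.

Power ≈ 0.868

Standardized effect: d = |μ₁ − μ₀| / σ = |23.4 − 19.6| / 6.0 = 0.6333
Noncentrality parameter: δ = d·√n = 0.6333 × √19 = 2.7606
Two-sided α = 0.1 → critical value z_{0.05} = 1.645.
Power = Φ(δ − 1.645) + Φ(−δ − 1.645) = Φ(1.116) + Φ(-4.405) = 0.8677 + 0.0000 = 0.8677.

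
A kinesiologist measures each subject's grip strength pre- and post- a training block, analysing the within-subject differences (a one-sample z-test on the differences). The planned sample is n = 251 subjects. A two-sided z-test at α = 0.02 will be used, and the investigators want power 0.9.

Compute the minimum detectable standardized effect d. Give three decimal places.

Required noncentrality: δ = z_{0.01} + z_{0.10} = 2.326 + 1.282 = 3.608.
(The second rejection-region term Φ(−δ − z_{α/2}) is negligible and dropped.)
δ = d·√n ⇒ d = δ/√n = 3.608/√251 = 0.2277.

d ≈ 0.228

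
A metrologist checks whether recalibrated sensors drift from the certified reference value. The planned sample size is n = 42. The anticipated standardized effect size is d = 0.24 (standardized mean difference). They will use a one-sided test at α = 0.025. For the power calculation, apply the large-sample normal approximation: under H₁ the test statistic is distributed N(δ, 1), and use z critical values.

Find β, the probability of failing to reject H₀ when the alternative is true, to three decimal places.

Noncentrality parameter: λ = d·√n = 0.24 × √42 = 1.5554
Critical value for a one-sided test at α = 0.025: z_α = 1.960.
Power = Φ(λ − 1.960) = Φ(-0.405) = 0.3429.
Type II error: β = 1 − power = 1 − 0.3429 = 0.6571.

β ≈ 0.657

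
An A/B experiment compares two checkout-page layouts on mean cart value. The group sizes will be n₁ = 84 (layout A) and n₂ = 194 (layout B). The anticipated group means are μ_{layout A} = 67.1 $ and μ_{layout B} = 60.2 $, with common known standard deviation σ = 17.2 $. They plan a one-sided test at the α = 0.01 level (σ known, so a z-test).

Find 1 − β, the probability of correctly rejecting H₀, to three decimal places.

Standardized effect: d = |μ_{layout A} − μ_{layout B}| / σ = |67.1 − 60.2| / 17.2 = 0.4012
Noncentrality parameter: δ = d / √(1/n₁ + 1/n₂) = 0.4012 / √(1/84 + 1/194) = 3.0714
One-sided α = 0.01 → critical value z_{0.01} = 2.326.
Power = P(Z > 2.326 − δ) = Φ(0.745) = 0.7719.

Power ≈ 0.772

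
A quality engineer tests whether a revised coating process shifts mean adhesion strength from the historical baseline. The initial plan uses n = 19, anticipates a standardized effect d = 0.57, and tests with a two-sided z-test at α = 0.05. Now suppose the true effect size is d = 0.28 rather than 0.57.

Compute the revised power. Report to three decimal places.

Power ≈ 0.231

With d = 0.28: δ = d·√n = 0.28 × √19 = 1.2205. Critical value z_{0.025} = 1.960.
Revised power = Φ(δ − 1.960) + Φ(−δ − 1.960) = Φ(-0.739) + Φ(-3.180) = 0.2298 + 0.0007 = 0.2305.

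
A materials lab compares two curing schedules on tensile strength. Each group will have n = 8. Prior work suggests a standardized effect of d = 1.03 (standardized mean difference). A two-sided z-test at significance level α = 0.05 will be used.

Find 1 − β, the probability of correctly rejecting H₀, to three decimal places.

Power ≈ 0.540

Noncentrality parameter: δ = d·√(n/2) = 1.03 × √(8/2) = 2.0600
Critical value for a two-sided test at α = 0.05: z_{α/2} = 1.960.
Power = Φ(δ − 1.960) + Φ(−δ − 1.960) = Φ(0.100) + Φ(-4.020) = 0.5398 + 0.0000 = 0.5399.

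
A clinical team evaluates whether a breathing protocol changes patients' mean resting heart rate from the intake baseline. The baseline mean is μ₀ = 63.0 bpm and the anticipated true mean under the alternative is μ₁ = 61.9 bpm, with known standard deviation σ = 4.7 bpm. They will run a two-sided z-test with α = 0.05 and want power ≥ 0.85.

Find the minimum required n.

Standardized effect: d = |μ₁ − μ₀| / σ = |61.9 − 63.0| / 4.7 = 0.2340
Set Φ(δ − 1.960) = 0.85; then δ − 1.960 = Φ⁻¹(0.85) = 1.036, giving δ = 2.996.
(For δ > 0 the lower-tail rejection region contributes negligibly to power, so the one-term inversion is standard.)
δ = d·√n ⇒ n = (δ/d)² = (2.996 / 0.2340)² = 163.91.
Round up to the next whole unit.

n = 164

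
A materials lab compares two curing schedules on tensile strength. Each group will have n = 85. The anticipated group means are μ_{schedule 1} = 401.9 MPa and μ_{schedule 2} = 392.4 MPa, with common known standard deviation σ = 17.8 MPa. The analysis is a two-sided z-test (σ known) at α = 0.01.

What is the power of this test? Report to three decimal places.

Standardized effect: d = |μ_{schedule 1} − μ_{schedule 2}| / σ = |401.9 − 392.4| / 17.8 = 0.5337
Noncentrality parameter: δ = d·√(n/2) = 0.5337 × √(85/2) = 3.4793
Critical value for a two-sided test at α = 0.01: z_{α/2} = 2.576.
Power = Φ(δ − 2.576) + Φ(−δ − 2.576) = Φ(0.904) + Φ(-6.055) = 0.8169 + 0.0000 = 0.8169.

Power ≈ 0.817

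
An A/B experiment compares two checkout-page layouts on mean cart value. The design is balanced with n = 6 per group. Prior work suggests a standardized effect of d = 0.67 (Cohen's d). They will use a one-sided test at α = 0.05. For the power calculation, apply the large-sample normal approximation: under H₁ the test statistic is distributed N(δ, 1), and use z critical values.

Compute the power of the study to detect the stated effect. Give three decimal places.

Power ≈ 0.314

Noncentrality parameter: δ = d·√(n/2) = 0.67 × √(6/2) = 1.1605
One-sided α = 0.05 → critical value z_{0.05} = 1.645.
Power = Φ(δ − 1.645) = Φ(-0.484) = 0.3141.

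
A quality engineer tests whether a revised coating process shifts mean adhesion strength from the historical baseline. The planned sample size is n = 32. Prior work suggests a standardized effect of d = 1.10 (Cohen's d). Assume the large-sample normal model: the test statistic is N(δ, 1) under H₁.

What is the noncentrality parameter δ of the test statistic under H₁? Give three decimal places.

δ ≈ 6.223

The noncentrality parameter scales effect size by the design's sample-size factor: δ = d·√n = 1.10 × √32 = 6.2225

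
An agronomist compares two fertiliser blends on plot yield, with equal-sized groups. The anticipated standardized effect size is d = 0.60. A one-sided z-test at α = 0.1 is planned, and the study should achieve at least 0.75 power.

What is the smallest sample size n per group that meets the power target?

Set Φ(δ − 1.282) = 0.75; then δ − 1.282 = Φ⁻¹(0.75) = 0.674, giving δ = 1.956.
δ = d·√(n/2) ⇒ n = 2(δ/d)² = 2 × (1.956 / 0.60)² = 21.26.
Round up to the next whole unit.

n = 22 per group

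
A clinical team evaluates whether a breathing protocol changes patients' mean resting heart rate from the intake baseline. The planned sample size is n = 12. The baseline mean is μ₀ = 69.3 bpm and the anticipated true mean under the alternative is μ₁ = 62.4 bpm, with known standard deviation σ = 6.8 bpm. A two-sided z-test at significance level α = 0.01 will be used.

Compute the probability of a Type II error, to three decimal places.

β ≈ 0.174

Standardized effect: d = |μ₁ − μ₀| / σ = |62.4 − 69.3| / 6.8 = 1.0147
Noncentrality parameter: δ = d·√n = 1.0147 × √12 = 3.5150
Critical value for a two-sided test at α = 0.01: z_{α/2} = 2.576.
Power = Φ(δ − 2.576) + Φ(−δ − 2.576) = Φ(0.939) + Φ(-6.091) = 0.8262 + 0.0000 = 0.8262.
Type II error: β = 1 − power = 1 − 0.8262 = 0.1738.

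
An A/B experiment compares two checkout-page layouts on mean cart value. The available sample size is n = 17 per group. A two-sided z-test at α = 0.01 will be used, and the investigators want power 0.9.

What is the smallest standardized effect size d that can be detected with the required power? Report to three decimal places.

Need Φ(δ − 2.576) = 0.9, so δ = 2.576 + 1.282 = 3.857.
(Lower-tail contribution to power is negligible for δ > 0.)
δ = d·√(n/2) ⇒ d = δ/√(n/2) = 3.857/√(17/2) = 1.3231.

d ≈ 1.323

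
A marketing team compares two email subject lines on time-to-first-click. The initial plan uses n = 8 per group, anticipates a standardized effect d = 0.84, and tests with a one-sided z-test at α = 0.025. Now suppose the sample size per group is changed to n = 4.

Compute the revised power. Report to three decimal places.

With n = 4 per group: δ = d·√(n/2) = 0.84 × √(4/2) = 1.1879. Critical value z_{0.025} = 1.960.
Revised power = Φ(δ − 1.960) = Φ(-0.772) = 0.2200.

Power ≈ 0.220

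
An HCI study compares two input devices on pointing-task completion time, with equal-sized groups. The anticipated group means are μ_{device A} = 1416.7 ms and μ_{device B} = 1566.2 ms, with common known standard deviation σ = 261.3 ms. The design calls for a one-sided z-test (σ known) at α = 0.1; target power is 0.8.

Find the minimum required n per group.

n = 28 per group

Standardized effect: d = |μ_{device A} − μ_{device B}| / σ = |1416.7 − 1566.2| / 261.3 = 0.5721
For power 0.8 need Φ(δ − z_{0.1}) = 0.8, so δ = z_{0.1} + z_{0.20} = 1.282 + 0.842 = 2.123.
δ = d·√(n/2) ⇒ n = 2(δ/d)² = 2 × (2.123 / 0.5721)² = 27.54.
Round up to the next whole unit.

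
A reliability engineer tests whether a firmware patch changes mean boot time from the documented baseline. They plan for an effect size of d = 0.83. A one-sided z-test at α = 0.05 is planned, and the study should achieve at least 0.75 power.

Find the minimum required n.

For power 0.75 need Φ(δ − z_{0.05}) = 0.75, so δ = z_{0.05} + z_{0.25} = 1.645 + 0.674 = 2.319.
δ = d·√n ⇒ n = (δ/d)² = (2.319 / 0.83)² = 7.81.
Round up to the next whole unit.

n = 8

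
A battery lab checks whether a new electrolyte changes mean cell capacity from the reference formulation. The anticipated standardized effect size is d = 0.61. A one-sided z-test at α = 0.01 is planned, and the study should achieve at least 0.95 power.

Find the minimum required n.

n = 43

Set Φ(δ − 2.326) = 0.95; then δ − 2.326 = Φ⁻¹(0.95) = 1.645, giving δ = 3.971.
δ = d·√n ⇒ n = (δ/d)² = (3.971 / 0.61)² = 42.38.
Rounding up, n = 43.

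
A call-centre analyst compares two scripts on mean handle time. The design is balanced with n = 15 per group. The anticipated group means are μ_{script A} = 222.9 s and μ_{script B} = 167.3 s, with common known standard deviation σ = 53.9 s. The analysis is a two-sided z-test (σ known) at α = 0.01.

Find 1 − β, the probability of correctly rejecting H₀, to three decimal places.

Standardized effect: d = |μ_{script A} − μ_{script B}| / σ = |222.9 − 167.3| / 53.9 = 1.0315
Noncentrality parameter: δ = d·√(n/2) = 1.0315 × √(15/2) = 2.8250
Two-sided α = 0.01 → critical value z_{0.005} = 2.576.
Power = Φ(δ − 2.576) + Φ(−δ − 2.576) = Φ(0.249) + Φ(-5.401) = 0.5984 + 0.0000 = 0.5984.

Power ≈ 0.598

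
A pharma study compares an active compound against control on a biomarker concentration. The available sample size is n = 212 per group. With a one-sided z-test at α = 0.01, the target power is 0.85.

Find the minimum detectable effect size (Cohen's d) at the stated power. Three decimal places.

d ≈ 0.327

Required noncentrality: δ = z_{0.01} + z_{0.15} = 2.326 + 1.036 = 3.363.
δ = d·√(n/2) ⇒ d = δ/√(n/2) = 3.363/√(212/2) = 0.3266.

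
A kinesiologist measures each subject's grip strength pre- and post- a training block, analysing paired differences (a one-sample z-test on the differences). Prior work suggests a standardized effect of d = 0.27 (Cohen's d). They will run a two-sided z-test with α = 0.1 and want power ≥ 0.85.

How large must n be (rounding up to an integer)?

n = 99

For power 0.85 need Φ(δ − z_{0.05}) = 0.85, so δ = z_{0.05} + z_{0.15} = 1.645 + 1.036 = 2.681.
(Ignoring the negligible lower-tail rejection probability gives the usual closed-form inversion.)
δ = d·√n ⇒ n = (δ/d)² = (2.681 / 0.27)² = 98.62.
Rounding up, n = 99.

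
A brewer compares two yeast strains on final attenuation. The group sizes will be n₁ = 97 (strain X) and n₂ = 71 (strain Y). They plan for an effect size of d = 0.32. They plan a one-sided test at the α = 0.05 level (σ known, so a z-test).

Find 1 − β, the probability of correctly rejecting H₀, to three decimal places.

Power ≈ 0.657

Noncentrality parameter: δ = d / √(1/n₁ + 1/n₂) = 0.32 / √(1/97 + 1/71) = 2.0489
Critical value for a one-sided test at α = 0.05: z_α = 1.645.
Power = P(Z > 1.645 − δ) = Φ(0.404) = 0.6569.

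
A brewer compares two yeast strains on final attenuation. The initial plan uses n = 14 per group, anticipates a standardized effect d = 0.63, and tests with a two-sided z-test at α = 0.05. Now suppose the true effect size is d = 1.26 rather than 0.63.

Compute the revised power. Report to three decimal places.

Power ≈ 0.915

With d = 1.26: δ = d·√(n/2) = 1.26 × √(14/2) = 3.3336. Critical value z_{0.025} = 1.960.
Revised power = Φ(δ − 1.960) + Φ(−δ − 1.960) = Φ(1.374) + Φ(-5.294) = 0.9152 + 0.0000 = 0.9152.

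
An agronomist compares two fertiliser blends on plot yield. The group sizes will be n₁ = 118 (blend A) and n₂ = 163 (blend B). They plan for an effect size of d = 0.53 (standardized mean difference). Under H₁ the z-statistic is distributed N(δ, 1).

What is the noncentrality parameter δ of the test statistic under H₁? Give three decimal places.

δ ≈ 4.385

The noncentrality parameter scales effect size by the design's sample-size factor: δ = d / √(1/n₁ + 1/n₂) = 0.53 / √(1/118 + 1/163) = 4.3849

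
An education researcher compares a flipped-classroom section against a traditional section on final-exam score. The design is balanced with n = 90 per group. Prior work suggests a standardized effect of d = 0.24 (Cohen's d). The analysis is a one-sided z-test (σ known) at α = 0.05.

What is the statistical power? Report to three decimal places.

Noncentrality parameter: δ = d·√(n/2) = 0.24 × √(90/2) = 1.6100
One-sided α = 0.05 → critical value z_{0.05} = 1.645.
Power = Φ(δ − 1.645) = Φ(-0.035) = 0.4861.

Power ≈ 0.486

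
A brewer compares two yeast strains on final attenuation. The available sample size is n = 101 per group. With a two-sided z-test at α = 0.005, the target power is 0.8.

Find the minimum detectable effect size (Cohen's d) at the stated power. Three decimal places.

Required noncentrality: δ = z_{0.0025} + z_{0.20} = 2.807 + 0.842 = 3.649.
(The second rejection-region term Φ(−δ − z_{α/2}) is negligible and dropped.)
δ = d·√(n/2) ⇒ d = δ/√(n/2) = 3.649/√(101/2) = 0.5134.

d ≈ 0.513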